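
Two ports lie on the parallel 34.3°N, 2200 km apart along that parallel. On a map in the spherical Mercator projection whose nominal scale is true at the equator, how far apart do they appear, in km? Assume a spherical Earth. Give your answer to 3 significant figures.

Mercator is conformal, so the point scale is isotropic: h = k = sec φ = 1/cos φ.
Along the parallel, k = sec 34.3° = 1/0.8261 = 1.211.
Map distance = 2200 × 1.211 ≈ 2660 km.

2660 km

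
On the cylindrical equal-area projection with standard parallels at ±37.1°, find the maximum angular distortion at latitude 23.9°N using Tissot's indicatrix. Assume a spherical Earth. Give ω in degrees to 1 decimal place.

15.6°

For cylindrical equal-area with standard parallel φ₀, h = cos φ / cos φ₀ and k = cos φ₀ / cos φ, so h·k = 1.
At 23.9°: h = 1.146, k = 0.8724; principal scales a = 1.146, b = 0.8724.
sin(ω/2) = (a − b)/(a + b) = 0.2739/2.019 = 0.1357, so ω = 2 arcsin(0.1357) ≈ 15.6°.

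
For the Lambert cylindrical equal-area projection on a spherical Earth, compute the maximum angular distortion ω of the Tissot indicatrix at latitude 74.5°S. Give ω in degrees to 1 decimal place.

The Lambert cylindrical equal-area projection is the cylindrical equal-area projection with its standard parallel at the equator (φ₀ = 0). For cylindrical equal-area with standard parallel φ₀, h = cos φ / cos φ₀ and k = cos φ₀ / cos φ, so h·k = 1.
At 74.5°: h = 0.2672, k = 3.742; principal scales a = 3.742, b = 0.2672.
sin(ω/2) = (a − b)/(a + b) = 3.475/4.009 = 0.8667, so ω = 2 arcsin(0.8667) ≈ 120.2°.

120.2°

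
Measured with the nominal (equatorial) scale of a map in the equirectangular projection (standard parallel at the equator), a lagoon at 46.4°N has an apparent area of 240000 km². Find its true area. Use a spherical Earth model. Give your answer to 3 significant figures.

166000 km²

For the equirectangular projection with φ₀ = 0 (plate carrée), h = 1 along meridians and k = sec φ along parallels.
Areal scale = h·k = 1 × sec φ; at 46.4°, h = 1.000, k = 1.450, so h·k = 1.450.
True area = apparent / (areal scale) = 240000 / 1.450 ≈ 166000 km².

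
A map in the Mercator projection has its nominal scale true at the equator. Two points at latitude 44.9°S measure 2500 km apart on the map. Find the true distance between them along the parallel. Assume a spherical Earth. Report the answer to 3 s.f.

For Mercator, h = k = sec φ (a conformal cylindrical projection has a single point scale, 1/cos φ).
Along the parallel at 44.9°, map distances are exaggerated by k = sec 44.9° = 1.412.
True distance = 2500 / 1.412 = 2500 × cos 44.9° ≈ 1770 km.

1770 km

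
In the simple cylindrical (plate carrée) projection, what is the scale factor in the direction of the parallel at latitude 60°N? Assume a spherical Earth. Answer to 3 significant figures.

2.00

For the equirectangular projection with φ₀ = 0 (plate carrée), h = 1 along meridians and k = sec φ along parallels.
k = 1/cos 60° = 1/0.5000 = 2.000.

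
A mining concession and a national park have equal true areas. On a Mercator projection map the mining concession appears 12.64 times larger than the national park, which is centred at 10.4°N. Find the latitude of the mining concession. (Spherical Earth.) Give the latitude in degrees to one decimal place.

73.9°

Mercator areal scale is sec²φ, so apparent-area ratio = sec²φ₁ / sec²φ₂ = cos²φ₂ / cos²φ₁.
cos²φ₂ / cos²φ₁ = 12.64  ⇒  cos φ₁ = cos 10.4° / √12.64 = 0.9836/3.555 = 0.2767.
φ₁ = arccos(0.2767) ≈ 73.9°.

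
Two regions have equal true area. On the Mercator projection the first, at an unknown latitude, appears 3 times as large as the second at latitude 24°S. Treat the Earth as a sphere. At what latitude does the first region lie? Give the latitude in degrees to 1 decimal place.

58.2°

For equal true areas on Mercator, apparent areas scale as sec²φ, so the ratio is cos²φ₂ / cos²φ₁.
cos²φ₂ / cos²φ₁ = 3  ⇒  cos φ₁ = cos 24° / √3 = 0.9135/1.732 = 0.5274.
φ₁ = arccos(0.5274) ≈ 58.2°.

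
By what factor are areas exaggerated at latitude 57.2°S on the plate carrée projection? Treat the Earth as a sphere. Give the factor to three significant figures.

1.85

In the plate carrée (x = Rλ, y = Rφ), meridians are true-scale (h = 1) and parallels are stretched by k = sec φ.
Areal scale = h·k = 1 × sec φ; at 57.2°, h = 1.000, k = 1.846, so h·k = 1.846.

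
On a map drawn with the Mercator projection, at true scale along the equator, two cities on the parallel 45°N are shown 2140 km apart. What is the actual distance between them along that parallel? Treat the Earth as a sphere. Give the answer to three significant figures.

The Mercator projection is conformal; its linear scale factor is the same in every direction and equals sec φ = 1/cos φ.
Along the parallel at 45°, map distances are exaggerated by k = sec 45° = 1.414.
True distance = 2140 / 1.414 = 2140 × cos 45° ≈ 1510 km.

1510 km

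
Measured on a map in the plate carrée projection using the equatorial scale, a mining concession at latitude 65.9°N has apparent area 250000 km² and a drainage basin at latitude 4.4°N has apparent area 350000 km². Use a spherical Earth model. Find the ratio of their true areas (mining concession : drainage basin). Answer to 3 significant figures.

On the plate carrée, areal scale = h·k = 1 × sec φ, so true area = apparent × cos φ.
True area of mining concession: 250000 × cos(65.9°) = 250000 × 0.4083 = 102100 km².
True area of drainage basin: 350000 × cos(4.4°) = 350000 × 0.9971 = 349000 km².
Ratio = 102100 / 349000 ≈ 0.293.

0.293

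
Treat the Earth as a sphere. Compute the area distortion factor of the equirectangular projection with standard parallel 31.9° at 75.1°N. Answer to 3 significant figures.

3.30

With standard parallel φ₀ = 31.9°, the equirectangular projection gives x = Rλ cos φ₀, y = Rφ, so h = 1 and k = cos 31.9° / cos φ.
Areal scale = h·k = 1 × cos φ₀ / cos φ; at 75.1°, h = 1.000, k = 3.302, so h·k = 3.302.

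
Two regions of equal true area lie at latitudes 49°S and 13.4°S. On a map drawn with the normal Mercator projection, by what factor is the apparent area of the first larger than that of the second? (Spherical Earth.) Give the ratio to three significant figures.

2.20

Mercator areal scale is sec²φ.
At 49°: sec²(49°) = 1/0.6561² = 2.323.
At 13.4°: sec²(13.4°) = 1/0.9728² = 1.057.
Ratio = 2.323/1.057 = cos²(13.4°)/cos²(49°) ≈ 2.20.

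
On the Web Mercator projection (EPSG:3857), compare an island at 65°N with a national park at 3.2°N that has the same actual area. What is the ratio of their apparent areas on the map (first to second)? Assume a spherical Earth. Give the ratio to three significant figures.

Mercator areal scale is sec²φ.
At 65°: sec²(65°) = 1/0.4226² = 5.599.
At 3.2°: sec²(3.2°) = 1/0.9984² = 1.003.
Ratio = 5.599/1.003 = cos²(3.2°)/cos²(65°) ≈ 5.58.

5.58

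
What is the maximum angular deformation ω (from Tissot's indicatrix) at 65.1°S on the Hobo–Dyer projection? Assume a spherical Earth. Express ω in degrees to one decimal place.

68.2°

Hobo–Dyer is a cylindrical equal-area projection with standard parallels at ±37.5°. Cylindrical equal-area (φ₀ = 37.5°): h = cos φ / cos 37.5° along meridians, k = cos 37.5° / cos φ along parallels; h·k = 1.
At 65.1°: h = 0.5307, k = 1.884; principal scales a = 1.884, b = 0.5307.
sin(ω/2) = (a − b)/(a + b) = 1.354/2.415 = 0.5605, so ω = 2 arcsin(0.5605) ≈ 68.2°.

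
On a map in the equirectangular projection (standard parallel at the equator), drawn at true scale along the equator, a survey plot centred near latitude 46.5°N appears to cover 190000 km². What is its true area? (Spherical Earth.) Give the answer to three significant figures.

In the plate carrée (x = Rλ, y = Rφ), meridians are true-scale (h = 1) and parallels are stretched by k = sec φ.
Areal scale = h·k = 1 × sec φ; at 46.5°, h = 1.000, k = 1.453, so h·k = 1.453.
True area = apparent / (areal scale) = 190000 / 1.453 ≈ 131000 km².

131000 km²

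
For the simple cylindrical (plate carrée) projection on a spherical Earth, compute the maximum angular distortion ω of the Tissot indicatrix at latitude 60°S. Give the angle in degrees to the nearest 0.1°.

38.9°

In the plate carrée (x = Rλ, y = Rφ), meridians are true-scale (h = 1) and parallels are stretched by k = sec φ.
At 60°: h = 1.000, k = 2.000; principal scales a = 2.000, b = 1.000.
sin(ω/2) = (a − b)/(a + b) = 1.0000/3.000 = 0.3333, so ω = 2 arcsin(0.3333) ≈ 38.9°.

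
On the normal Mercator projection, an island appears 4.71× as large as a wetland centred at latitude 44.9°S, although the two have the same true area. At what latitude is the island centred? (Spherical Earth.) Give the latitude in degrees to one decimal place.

For equal true areas on Mercator, apparent areas scale as sec²φ, so the ratio is cos²φ₂ / cos²φ₁.
cos²φ₂ / cos²φ₁ = 4.71  ⇒  cos φ₁ = cos 44.9° / √4.71 = 0.7083/2.170 = 0.3264.
φ₁ = arccos(0.3264) ≈ 71.0°.

71.0°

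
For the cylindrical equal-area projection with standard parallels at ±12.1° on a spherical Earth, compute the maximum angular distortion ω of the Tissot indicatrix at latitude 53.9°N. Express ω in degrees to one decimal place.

Cylindrical equal-area (φ₀ = 12.1°): h = cos φ / cos 12.1° along meridians, k = cos 12.1° / cos φ along parallels; h·k = 1.
At 53.9°: h = 0.6026, k = 1.660; principal scales a = 1.660, b = 0.6026.
sin(ω/2) = (a − b)/(a + b) = 1.057/2.262 = 0.4672, so ω = 2 arcsin(0.4672) ≈ 55.7°.

55.7°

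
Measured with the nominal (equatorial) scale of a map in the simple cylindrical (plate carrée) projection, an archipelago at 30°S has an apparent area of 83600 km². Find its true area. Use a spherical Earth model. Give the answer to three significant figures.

72400 km²

Plate carrée maps x = Rλ, y = Rφ. The meridian scale is h = 1 and the parallel scale is k = 1/cos φ = sec φ.
Areal scale = h·k = 1 × sec φ; at 30°, h = 1.000, k = 1.155, so h·k = 1.155.
True area = apparent / (areal scale) = 83600 / 1.155 ≈ 72400 km².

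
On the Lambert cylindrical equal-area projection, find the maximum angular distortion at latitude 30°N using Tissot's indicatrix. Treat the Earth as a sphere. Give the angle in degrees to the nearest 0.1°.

16.4°

The Lambert cylindrical equal-area projection is the cylindrical equal-area projection with its standard parallel at the equator (φ₀ = 0). A cylindrical equal-area projection with standard parallel φ₀ has meridian scale h = cos φ / cos φ₀ and parallel scale k = cos φ₀ / cos φ (so areas are preserved, h·k = 1).
At 30°: h = 0.8660, k = 1.155; principal scales a = 1.155, b = 0.8660.
sin(ω/2) = (a − b)/(a + b) = 0.2887/2.021 = 0.1429, so ω = 2 arcsin(0.1429) ≈ 16.4°.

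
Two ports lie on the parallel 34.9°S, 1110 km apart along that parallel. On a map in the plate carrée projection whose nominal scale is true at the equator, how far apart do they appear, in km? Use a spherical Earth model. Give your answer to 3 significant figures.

In the plate carrée (x = Rλ, y = Rφ), meridians are true-scale (h = 1) and parallels are stretched by k = sec φ.
Along the parallel, k = sec 34.9° = 1/0.8202 = 1.219.
Map distance = 1110 × 1.219 ≈ 1350 km.

1350 km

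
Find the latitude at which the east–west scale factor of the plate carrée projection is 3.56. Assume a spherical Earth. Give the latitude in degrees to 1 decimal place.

Plate carrée: h = 1, k = sec φ along parallels.
sec φ = 3.56  ⇒  cos φ = 0.2809  ⇒  φ ≈ 73.7°.

73.7°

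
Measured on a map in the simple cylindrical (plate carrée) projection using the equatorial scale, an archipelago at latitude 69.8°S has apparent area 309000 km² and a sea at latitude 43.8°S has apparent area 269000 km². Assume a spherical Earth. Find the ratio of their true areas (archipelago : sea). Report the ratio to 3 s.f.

0.550

Plate carrée has h = 1 and k = sec φ, giving areal scale sec φ; true area = (apparent area) · cos φ.
True area of archipelago: 309000 × cos(69.8°) = 309000 × 0.3453 = 106700 km².
True area of sea: 269000 × cos(43.8°) = 269000 × 0.7218 = 194200 km².
Ratio = 106700 / 194200 ≈ 0.550.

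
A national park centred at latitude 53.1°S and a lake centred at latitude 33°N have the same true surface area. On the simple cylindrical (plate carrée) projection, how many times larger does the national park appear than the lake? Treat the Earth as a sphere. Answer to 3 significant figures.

In the plate carrée (x = Rλ, y = Rφ), meridians are true-scale (h = 1) and parallels are stretched by k = sec φ.
Areal scale at 53.1°: h·k = 1.000 × 1.666 = 1.666.
Areal scale at 33°: h·k = 1.000 × 1.192 = 1.192.
Ratio = 1.666/1.192 ≈ 1.40.

1.40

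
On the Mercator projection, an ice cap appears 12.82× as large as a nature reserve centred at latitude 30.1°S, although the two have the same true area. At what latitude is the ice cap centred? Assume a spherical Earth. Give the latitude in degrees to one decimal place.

For equal true areas on Mercator, apparent areas scale as sec²φ, so the ratio is cos²φ₂ / cos²φ₁.
cos²φ₂ / cos²φ₁ = 12.82  ⇒  cos φ₁ = cos 30.1° / √12.82 = 0.8652/3.581 = 0.2416.
φ₁ = arccos(0.2416) ≈ 76.0°.

76.0°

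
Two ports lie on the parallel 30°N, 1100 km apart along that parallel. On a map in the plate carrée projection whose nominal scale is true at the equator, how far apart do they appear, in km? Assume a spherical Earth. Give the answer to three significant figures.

Plate carrée maps x = Rλ, y = Rφ. The meridian scale is h = 1 and the parallel scale is k = 1/cos φ = sec φ.
Along the parallel, k = sec 30° = 1/0.8660 = 1.155.
Map distance = 1100 × 1.155 ≈ 1270 km.

1270 km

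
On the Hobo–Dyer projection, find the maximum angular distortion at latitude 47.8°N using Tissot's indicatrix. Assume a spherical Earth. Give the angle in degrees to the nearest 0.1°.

19.0°

The Hobo–Dyer projection is cylindrical equal-area with φ₀ = 37.5°. For cylindrical equal-area with standard parallel φ₀, h = cos φ / cos φ₀ and k = cos φ₀ / cos φ, so h·k = 1.
At 47.8°: h = 0.8467, k = 1.181; principal scales a = 1.181, b = 0.8467.
sin(ω/2) = (a − b)/(a + b) = 0.3344/2.028 = 0.1649, so ω = 2 arcsin(0.1649) ≈ 19.0°.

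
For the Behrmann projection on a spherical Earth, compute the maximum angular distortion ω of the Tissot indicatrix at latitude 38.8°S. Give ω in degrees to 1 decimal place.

12.1°

Behrmann is a cylindrical equal-area projection with standard parallels at ±30°. A cylindrical equal-area projection with standard parallel φ₀ has meridian scale h = cos φ / cos φ₀ and parallel scale k = cos φ₀ / cos φ (so areas are preserved, h·k = 1).
At 38.8°: h = 0.8999, k = 1.111; principal scales a = 1.111, b = 0.8999.
sin(ω/2) = (a − b)/(a + b) = 0.2113/2.011 = 0.1051, so ω = 2 arcsin(0.1051) ≈ 12.1°.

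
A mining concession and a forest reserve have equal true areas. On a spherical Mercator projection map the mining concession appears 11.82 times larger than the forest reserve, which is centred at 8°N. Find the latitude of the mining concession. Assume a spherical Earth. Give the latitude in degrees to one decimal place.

For equal true areas on Mercator, apparent areas scale as sec²φ, so the ratio is cos²φ₂ / cos²φ₁.
cos²φ₂ / cos²φ₁ = 11.82  ⇒  cos φ₁ = cos 8° / √11.82 = 0.9903/3.438 = 0.2880.
φ₁ = arccos(0.2880) ≈ 73.3°.

73.3°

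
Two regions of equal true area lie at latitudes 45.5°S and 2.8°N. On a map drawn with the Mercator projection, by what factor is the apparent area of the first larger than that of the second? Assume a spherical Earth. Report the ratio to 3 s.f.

On Mercator, area is exaggerated by sec²φ = 1/cos²φ.
At 45.5°: sec²(45.5°) = 1/0.7009² = 2.036.
At 2.8°: sec²(2.8°) = 1/0.9988² = 1.002.
Ratio = 2.036/1.002 = cos²(2.8°)/cos²(45.5°) ≈ 2.03.

2.03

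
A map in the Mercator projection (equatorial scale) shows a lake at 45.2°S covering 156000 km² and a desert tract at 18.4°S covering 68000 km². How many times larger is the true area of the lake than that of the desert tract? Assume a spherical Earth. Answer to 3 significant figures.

1.27

Since Mercator area scale is 1/cos²φ, the true area equals the apparent area multiplied by cos²φ.
True area of lake: 156000 × cos²(45.2°) = 156000 × 0.4965 = 77460 km².
True area of desert tract: 68000 × cos²(18.4°) = 68000 × 0.9004 = 61220 km².
Ratio = 77460 / 61220 ≈ 1.27.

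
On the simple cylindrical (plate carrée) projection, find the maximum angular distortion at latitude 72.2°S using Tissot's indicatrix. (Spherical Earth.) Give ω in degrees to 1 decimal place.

In the plate carrée (x = Rλ, y = Rφ), meridians are true-scale (h = 1) and parallels are stretched by k = sec φ.
At 72.2°: h = 1.000, k = 3.271; principal scales a = 3.271, b = 1.000.
sin(ω/2) = (a − b)/(a + b) = 2.271/4.271 = 0.5318, so ω = 2 arcsin(0.5318) ≈ 64.2°.

64.2°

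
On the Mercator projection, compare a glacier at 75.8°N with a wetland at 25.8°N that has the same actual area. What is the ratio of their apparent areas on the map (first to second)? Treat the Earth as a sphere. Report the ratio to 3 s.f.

13.5

Mercator is conformal with k = sec φ, so areal scale = k² = sec²φ.
At 75.8°: sec²(75.8°) = 1/0.2453² = 16.62.
At 25.8°: sec²(25.8°) = 1/0.9003² = 1.234.
Ratio = 16.62/1.234 = cos²(25.8°)/cos²(75.8°) ≈ 13.5.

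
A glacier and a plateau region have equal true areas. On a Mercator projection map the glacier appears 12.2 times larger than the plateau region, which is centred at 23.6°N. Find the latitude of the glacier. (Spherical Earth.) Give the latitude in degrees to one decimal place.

For equal true areas on Mercator, apparent areas scale as sec²φ, so the ratio is cos²φ₂ / cos²φ₁.
cos²φ₂ / cos²φ₁ = 12.2  ⇒  cos φ₁ = cos 23.6° / √12.2 = 0.9164/3.493 = 0.2624.
φ₁ = arccos(0.2624) ≈ 74.8°.

74.8°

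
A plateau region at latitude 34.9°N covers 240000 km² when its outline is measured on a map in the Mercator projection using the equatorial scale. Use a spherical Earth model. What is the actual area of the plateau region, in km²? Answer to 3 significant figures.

161000 km²

The Mercator projection is conformal; its linear scale factor is the same in every direction and equals sec φ = 1/cos φ.
Areal scale = k² = sec²φ = 1/cos²(34.9°) = 1/0.8202² = 1.487.
True area = apparent / (areal scale) = 240000 / 1.487 ≈ 161000 km².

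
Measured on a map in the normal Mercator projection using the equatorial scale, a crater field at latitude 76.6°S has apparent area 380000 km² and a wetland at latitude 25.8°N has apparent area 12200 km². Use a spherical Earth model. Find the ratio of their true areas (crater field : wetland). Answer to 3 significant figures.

2.06

Mercator's areal exaggeration is sec²φ; hence true area = (apparent area) · cos²φ.
True area of crater field: 380000 × cos²(76.6°) = 380000 × 0.05371 = 20410 km².
True area of wetland: 12200 × cos²(25.8°) = 12200 × 0.8106 = 9889 km².
Ratio = 20410 / 9889 ≈ 2.06.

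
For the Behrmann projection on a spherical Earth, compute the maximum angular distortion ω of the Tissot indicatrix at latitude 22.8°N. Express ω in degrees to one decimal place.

Behrmann is a cylindrical equal-area projection with standard parallels at ±30°. For cylindrical equal-area with standard parallel φ₀, h = cos φ / cos φ₀ and k = cos φ₀ / cos φ, so h·k = 1.
At 22.8°: h = 1.064, k = 0.9394; principal scales a = 1.064, b = 0.9394.
sin(ω/2) = (a − b)/(a + b) = 0.1250/2.004 = 0.06240, so ω = 2 arcsin(0.06240) ≈ 7.2°.

7.2°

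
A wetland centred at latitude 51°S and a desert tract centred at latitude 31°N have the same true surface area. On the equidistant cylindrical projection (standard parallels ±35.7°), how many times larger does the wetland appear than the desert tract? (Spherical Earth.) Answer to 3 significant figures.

With standard parallel φ₀ = 35.7°, the equirectangular projection gives x = Rλ cos φ₀, y = Rφ, so h = 1 and k = cos 35.7° / cos φ.
Areal scale at 51°: h·k = 1.000 × 1.290 = 1.290.
Areal scale at 31°: h·k = 1.000 × 0.9474 = 0.9474.
Ratio = 1.290/0.9474 ≈ 1.36.

1.36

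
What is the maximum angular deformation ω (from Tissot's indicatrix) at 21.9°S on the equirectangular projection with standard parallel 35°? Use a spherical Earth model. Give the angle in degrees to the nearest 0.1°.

In the equirectangular projection with standard parallel φ₀ = 35° (x = Rλ cos φ₀, y = Rφ), meridians are true-scale (h = 1) and the parallel scale is k = cos φ₀ / cos φ.
At 21.9°: h = 1.000, k = 0.8829; principal scales a = 1.000, b = 0.8829.
sin(ω/2) = (a − b)/(a + b) = 0.1171/1.883 = 0.06221, so ω = 2 arcsin(0.06221) ≈ 7.1°.

7.1°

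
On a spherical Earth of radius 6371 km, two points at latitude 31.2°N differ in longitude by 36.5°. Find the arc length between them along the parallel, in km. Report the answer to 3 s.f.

3470 km

Arc length along a parallel = R cos φ · Δλ (with Δλ in radians).
= 6371 × cos 31.2° × (36.5° × π/180) = 6371 × 0.8554 × 0.6370 ≈ 3470 km.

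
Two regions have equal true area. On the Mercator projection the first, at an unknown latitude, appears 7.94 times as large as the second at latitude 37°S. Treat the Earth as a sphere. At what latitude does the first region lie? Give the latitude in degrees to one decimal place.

73.5°

On Mercator, (apparent₁)/(apparent₂) = sec²φ₁ / sec²φ₂ when true areas are equal.
cos²φ₂ / cos²φ₁ = 7.94  ⇒  cos φ₁ = cos 37° / √7.94 = 0.7986/2.818 = 0.2834.
φ₁ = arccos(0.2834) ≈ 73.5°.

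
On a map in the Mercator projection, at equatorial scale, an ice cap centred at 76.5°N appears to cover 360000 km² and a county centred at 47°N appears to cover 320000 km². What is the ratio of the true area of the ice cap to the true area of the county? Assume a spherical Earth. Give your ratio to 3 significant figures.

0.132

On Mercator the areal scale is sec²φ, so true area = apparent × cos²φ.
True area of ice cap: 360000 × cos²(76.5°) = 360000 × 0.05450 = 19620 km².
True area of county: 320000 × cos²(47°) = 320000 × 0.4651 = 148800 km².
Ratio = 19620 / 148800 ≈ 0.132.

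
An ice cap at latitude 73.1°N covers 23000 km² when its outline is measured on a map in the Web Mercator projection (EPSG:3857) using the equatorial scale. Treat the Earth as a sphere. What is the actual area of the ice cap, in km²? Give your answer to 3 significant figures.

1940 km²

The Mercator projection is conformal; its linear scale factor is the same in every direction and equals sec φ = 1/cos φ.
Areal scale = k² = sec²φ = 1/cos²(73.1°) = 1/0.2907² = 11.83.
True area = apparent / (areal scale) = 23000 / 11.83 ≈ 1940 km².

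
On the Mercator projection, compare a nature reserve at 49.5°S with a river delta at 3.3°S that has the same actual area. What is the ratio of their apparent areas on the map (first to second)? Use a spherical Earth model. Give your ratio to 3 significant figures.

2.36

Mercator is conformal with k = sec φ, so areal scale = k² = sec²φ.
At 49.5°: sec²(49.5°) = 1/0.6494² = 2.371.
At 3.3°: sec²(3.3°) = 1/0.9983² = 1.003.
Ratio = 2.371/1.003 = cos²(3.3°)/cos²(49.5°) ≈ 2.36.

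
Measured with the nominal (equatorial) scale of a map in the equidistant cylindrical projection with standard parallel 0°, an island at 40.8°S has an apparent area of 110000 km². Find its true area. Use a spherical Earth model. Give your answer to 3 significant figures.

83300 km²

Plate carrée maps x = Rλ, y = Rφ. The meridian scale is h = 1 and the parallel scale is k = 1/cos φ = sec φ.
Areal scale = h·k = 1 × sec φ; at 40.8°, h = 1.000, k = 1.321, so h·k = 1.321.
True area = apparent / (areal scale) = 110000 / 1.321 ≈ 83300 km².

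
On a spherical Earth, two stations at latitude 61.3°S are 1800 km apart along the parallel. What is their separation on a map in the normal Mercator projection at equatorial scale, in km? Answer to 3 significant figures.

For Mercator, h = k = sec φ (a conformal cylindrical projection has a single point scale, 1/cos φ).
Along the parallel, k = sec 61.3° = 1/0.4802 = 2.082.
Map distance = 1800 × 2.082 ≈ 3750 km.

3750 km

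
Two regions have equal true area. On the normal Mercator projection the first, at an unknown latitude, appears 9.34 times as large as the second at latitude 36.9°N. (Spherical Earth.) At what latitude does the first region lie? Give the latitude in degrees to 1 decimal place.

74.8°

Mercator areal scale is sec²φ, so apparent-area ratio = sec²φ₁ / sec²φ₂ = cos²φ₂ / cos²φ₁.
cos²φ₂ / cos²φ₁ = 9.34  ⇒  cos φ₁ = cos 36.9° / √9.34 = 0.7997/3.056 = 0.2617.
φ₁ = arccos(0.2617) ≈ 74.8°.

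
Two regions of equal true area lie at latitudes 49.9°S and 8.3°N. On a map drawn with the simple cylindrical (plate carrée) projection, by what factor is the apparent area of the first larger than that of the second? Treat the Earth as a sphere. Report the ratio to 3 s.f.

For the equirectangular projection with φ₀ = 0 (plate carrée), h = 1 along meridians and k = sec φ along parallels.
Areal scale at 49.9°: h·k = 1.000 × 1.552 = 1.552.
Areal scale at 8.3°: h·k = 1.000 × 1.011 = 1.011.
Ratio = 1.552/1.011 ≈ 1.54.

1.54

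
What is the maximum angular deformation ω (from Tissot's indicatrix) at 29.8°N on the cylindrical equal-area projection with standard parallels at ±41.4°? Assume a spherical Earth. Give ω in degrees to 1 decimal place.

Cylindrical equal-area (φ₀ = 41.4°): h = cos φ / cos 41.4° along meridians, k = cos 41.4° / cos φ along parallels; h·k = 1.
At 29.8°: h = 1.157, k = 0.8644; principal scales a = 1.157, b = 0.8644.
sin(ω/2) = (a − b)/(a + b) = 0.2924/2.021 = 0.1447, so ω = 2 arcsin(0.1447) ≈ 16.6°.

16.6°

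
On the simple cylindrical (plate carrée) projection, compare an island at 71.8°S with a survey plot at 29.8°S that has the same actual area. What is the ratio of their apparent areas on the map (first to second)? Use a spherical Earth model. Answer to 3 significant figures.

2.78

Plate carrée maps x = Rλ, y = Rφ. The meridian scale is h = 1 and the parallel scale is k = 1/cos φ = sec φ.
Areal scale at 71.8°: h·k = 1.000 × 3.202 = 3.202.
Areal scale at 29.8°: h·k = 1.000 × 1.152 = 1.152.
Ratio = 3.202/1.152 ≈ 2.78.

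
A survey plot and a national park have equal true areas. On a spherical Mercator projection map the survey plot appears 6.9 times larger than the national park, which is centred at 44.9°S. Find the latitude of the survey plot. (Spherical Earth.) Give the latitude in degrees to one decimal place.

74.4°

Mercator areal scale is sec²φ, so apparent-area ratio = sec²φ₁ / sec²φ₂ = cos²φ₂ / cos²φ₁.
cos²φ₂ / cos²φ₁ = 6.9  ⇒  cos φ₁ = cos 44.9° / √6.9 = 0.7083/2.627 = 0.2697.
φ₁ = arccos(0.2697) ≈ 74.4°.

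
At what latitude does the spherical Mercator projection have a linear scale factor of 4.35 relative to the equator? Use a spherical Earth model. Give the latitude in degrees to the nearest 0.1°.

76.7°

Mercator scale is k = sec φ = 1/cos φ.
1/cos φ = 4.35  ⇒  cos φ = 0.2299  ⇒  φ = arccos(0.2299) ≈ 76.7°.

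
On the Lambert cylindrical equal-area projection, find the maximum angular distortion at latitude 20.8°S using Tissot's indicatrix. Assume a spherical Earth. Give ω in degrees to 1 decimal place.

7.7°

The Lambert cylindrical equal-area projection is the cylindrical equal-area projection with its standard parallel at the equator (φ₀ = 0). Cylindrical equal-area (φ₀ = 0°): h = cos φ / cos 0° along meridians, k = cos 0° / cos φ along parallels; h·k = 1.
At 20.8°: h = 0.9348, k = 1.070; principal scales a = 1.070, b = 0.9348.
sin(ω/2) = (a − b)/(a + b) = 0.1349/2.005 = 0.06729, so ω = 2 arcsin(0.06729) ≈ 7.7°.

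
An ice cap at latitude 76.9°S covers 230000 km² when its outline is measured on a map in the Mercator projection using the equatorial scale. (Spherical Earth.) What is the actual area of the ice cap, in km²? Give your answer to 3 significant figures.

For Mercator, h = k = sec φ (a conformal cylindrical projection has a single point scale, 1/cos φ).
Areal scale = k² = sec²φ = 1/cos²(76.9°) = 1/0.2267² = 19.47.
True area = apparent / (areal scale) = 230000 / 19.47 ≈ 11800 km².

11800 km²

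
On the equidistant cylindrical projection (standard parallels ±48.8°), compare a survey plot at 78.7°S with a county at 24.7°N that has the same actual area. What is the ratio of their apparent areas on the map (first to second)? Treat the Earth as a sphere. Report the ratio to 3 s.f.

4.64

With standard parallel φ₀ = 48.8°, the equirectangular projection gives x = Rλ cos φ₀, y = Rφ, so h = 1 and k = cos 48.8° / cos φ.
Areal scale at 78.7°: h·k = 1.000 × 3.362 = 3.362.
Areal scale at 24.7°: h·k = 1.000 × 0.7250 = 0.7250.
Ratio = 3.362/0.7250 ≈ 4.64.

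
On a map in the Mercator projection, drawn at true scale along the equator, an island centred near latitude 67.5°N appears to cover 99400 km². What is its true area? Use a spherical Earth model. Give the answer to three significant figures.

Mercator is conformal, so the point scale is isotropic: h = k = sec φ = 1/cos φ.
Areal scale = k² = sec²φ = 1/cos²(67.5°) = 1/0.3827² = 6.828.
True area = apparent / (areal scale) = 99400 / 6.828 ≈ 14600 km².

14600 km²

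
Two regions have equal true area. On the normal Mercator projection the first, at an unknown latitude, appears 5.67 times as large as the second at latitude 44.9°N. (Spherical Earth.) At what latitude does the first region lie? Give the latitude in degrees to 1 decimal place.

72.7°

On Mercator, (apparent₁)/(apparent₂) = sec²φ₁ / sec²φ₂ when true areas are equal.
cos²φ₂ / cos²φ₁ = 5.67  ⇒  cos φ₁ = cos 44.9° / √5.67 = 0.7083/2.381 = 0.2975.
φ₁ = arccos(0.2975) ≈ 72.7°.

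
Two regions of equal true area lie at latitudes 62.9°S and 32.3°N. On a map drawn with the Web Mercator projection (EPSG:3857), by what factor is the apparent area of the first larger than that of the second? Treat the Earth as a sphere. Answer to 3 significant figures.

3.44

On Mercator, area is exaggerated by sec²φ = 1/cos²φ.
At 62.9°: sec²(62.9°) = 1/0.4555² = 4.819.
At 32.3°: sec²(32.3°) = 1/0.8453² = 1.400.
Ratio = 4.819/1.400 = cos²(32.3°)/cos²(62.9°) ≈ 3.44.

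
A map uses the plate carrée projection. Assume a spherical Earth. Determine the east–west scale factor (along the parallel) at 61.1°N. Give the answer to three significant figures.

2.07

In the plate carrée (x = Rλ, y = Rφ), meridians are true-scale (h = 1) and parallels are stretched by k = sec φ.
k = 1/cos 61.1° = 1/0.4833 = 2.069.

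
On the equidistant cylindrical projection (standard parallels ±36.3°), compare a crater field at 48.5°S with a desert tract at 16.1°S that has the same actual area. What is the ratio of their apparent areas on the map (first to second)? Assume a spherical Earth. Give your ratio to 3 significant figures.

In the equirectangular projection with standard parallel φ₀ = 36.3° (x = Rλ cos φ₀, y = Rφ), meridians are true-scale (h = 1) and the parallel scale is k = cos φ₀ / cos φ.
Areal scale at 48.5°: h·k = 1.000 × 1.216 = 1.216.
Areal scale at 16.1°: h·k = 1.000 × 0.8388 = 0.8388.
Ratio = 1.216/0.8388 ≈ 1.45.

1.45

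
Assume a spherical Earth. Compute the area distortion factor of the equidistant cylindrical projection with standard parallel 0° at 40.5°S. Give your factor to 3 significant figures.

1.32

In the plate carrée (x = Rλ, y = Rφ), meridians are true-scale (h = 1) and parallels are stretched by k = sec φ.
Areal scale = h·k = 1 × sec φ; at 40.5°, h = 1.000, k = 1.315, so h·k = 1.315.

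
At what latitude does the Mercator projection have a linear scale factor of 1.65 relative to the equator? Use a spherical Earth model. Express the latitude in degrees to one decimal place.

52.7°

Mercator scale is k = sec φ = 1/cos φ.
1/cos φ = 1.65  ⇒  cos φ = 0.6061  ⇒  φ = arccos(0.6061) ≈ 52.7°.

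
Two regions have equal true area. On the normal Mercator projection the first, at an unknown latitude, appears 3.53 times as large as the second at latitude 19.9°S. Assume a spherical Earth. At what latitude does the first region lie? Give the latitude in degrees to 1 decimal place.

On Mercator, (apparent₁)/(apparent₂) = sec²φ₁ / sec²φ₂ when true areas are equal.
cos²φ₂ / cos²φ₁ = 3.53  ⇒  cos φ₁ = cos 19.9° / √3.53 = 0.9403/1.879 = 0.5005.
φ₁ = arccos(0.5005) ≈ 60.0°.

60.0°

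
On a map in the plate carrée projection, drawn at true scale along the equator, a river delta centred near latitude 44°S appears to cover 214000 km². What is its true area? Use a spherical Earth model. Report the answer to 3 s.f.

For the equirectangular projection with φ₀ = 0 (plate carrée), h = 1 along meridians and k = sec φ along parallels.
Areal scale = h·k = 1 × sec φ; at 44°, h = 1.000, k = 1.390, so h·k = 1.390.
True area = apparent / (areal scale) = 214000 / 1.390 ≈ 154000 km².

154000 km²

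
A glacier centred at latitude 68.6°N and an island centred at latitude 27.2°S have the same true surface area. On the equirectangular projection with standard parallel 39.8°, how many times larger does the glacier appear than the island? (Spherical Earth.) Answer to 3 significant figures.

In the equirectangular projection with standard parallel φ₀ = 39.8° (x = Rλ cos φ₀, y = Rφ), meridians are true-scale (h = 1) and the parallel scale is k = cos φ₀ / cos φ.
Areal scale at 68.6°: h·k = 1.000 × 2.106 = 2.106.
Areal scale at 27.2°: h·k = 1.000 × 0.8638 = 0.8638.
Ratio = 2.106/0.8638 ≈ 2.44.

2.44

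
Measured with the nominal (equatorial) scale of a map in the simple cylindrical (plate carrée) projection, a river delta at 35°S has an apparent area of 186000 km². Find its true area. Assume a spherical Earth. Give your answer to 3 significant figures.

Plate carrée maps x = Rλ, y = Rφ. The meridian scale is h = 1 and the parallel scale is k = 1/cos φ = sec φ.
Areal scale = h·k = 1 × sec φ; at 35°, h = 1.000, k = 1.221, so h·k = 1.221.
True area = apparent / (areal scale) = 186000 / 1.221 ≈ 152000 km².

152000 km²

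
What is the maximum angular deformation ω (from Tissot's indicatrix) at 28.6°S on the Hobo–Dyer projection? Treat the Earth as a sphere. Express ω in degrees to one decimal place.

11.6°

The Hobo–Dyer projection is cylindrical equal-area with φ₀ = 37.5°. Cylindrical equal-area (φ₀ = 37.5°): h = cos φ / cos 37.5° along meridians, k = cos 37.5° / cos φ along parallels; h·k = 1.
At 28.6°: h = 1.107, k = 0.9036; principal scales a = 1.107, b = 0.9036.
sin(ω/2) = (a − b)/(a + b) = 0.2031/2.010 = 0.1010, so ω = 2 arcsin(0.1010) ≈ 11.6°.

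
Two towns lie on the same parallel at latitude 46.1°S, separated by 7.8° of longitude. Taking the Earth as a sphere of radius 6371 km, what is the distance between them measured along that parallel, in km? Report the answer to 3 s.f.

Arc length along a parallel = R cos φ · Δλ (with Δλ in radians).
= 6371 × cos 46.1° × (7.8° × π/180) = 6371 × 0.6934 × 0.1361 ≈ 601 km.

601 km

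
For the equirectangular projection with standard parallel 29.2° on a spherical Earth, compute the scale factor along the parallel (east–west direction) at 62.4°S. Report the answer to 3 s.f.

1.88

In the equirectangular projection with standard parallel φ₀ = 29.2° (x = Rλ cos φ₀, y = Rφ), meridians are true-scale (h = 1) and the parallel scale is k = cos φ₀ / cos φ.
k = cos 29.2° / cos 62.4° = 0.8729/0.4633 = 1.884.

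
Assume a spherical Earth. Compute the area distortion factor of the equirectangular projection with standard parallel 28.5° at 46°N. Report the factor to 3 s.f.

With standard parallel φ₀ = 28.5°, the equirectangular projection gives x = Rλ cos φ₀, y = Rφ, so h = 1 and k = cos 28.5° / cos φ.
Areal scale = h·k = 1 × cos φ₀ / cos φ; at 46°, h = 1.000, k = 1.265, so h·k = 1.265.

1.27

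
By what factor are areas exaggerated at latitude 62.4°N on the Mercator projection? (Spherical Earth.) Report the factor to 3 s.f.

For Mercator, h = k = sec φ (a conformal cylindrical projection has a single point scale, 1/cos φ).
Areal scale = k² = sec²φ = 1/cos²(62.4°) = 1/0.4633² = 4.659.

4.66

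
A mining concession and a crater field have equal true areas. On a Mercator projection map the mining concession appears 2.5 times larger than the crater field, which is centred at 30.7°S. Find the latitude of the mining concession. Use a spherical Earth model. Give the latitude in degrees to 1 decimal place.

Mercator areal scale is sec²φ, so apparent-area ratio = sec²φ₁ / sec²φ₂ = cos²φ₂ / cos²φ₁.
cos²φ₂ / cos²φ₁ = 2.5  ⇒  cos φ₁ = cos 30.7° / √2.5 = 0.8599/1.581 = 0.5438.
φ₁ = arccos(0.5438) ≈ 57.1°.

57.1°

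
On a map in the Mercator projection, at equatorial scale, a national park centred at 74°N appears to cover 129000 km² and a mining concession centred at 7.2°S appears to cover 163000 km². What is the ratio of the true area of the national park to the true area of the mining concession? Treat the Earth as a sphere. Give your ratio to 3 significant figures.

Since Mercator area scale is 1/cos²φ, the true area equals the apparent area multiplied by cos²φ.
True area of national park: 129000 × cos²(74°) = 129000 × 0.07598 = 9801 km².
True area of mining concession: 163000 × cos²(7.2°) = 163000 × 0.9843 = 160400 km².
Ratio = 9801 / 160400 ≈ 0.0611.

0.0611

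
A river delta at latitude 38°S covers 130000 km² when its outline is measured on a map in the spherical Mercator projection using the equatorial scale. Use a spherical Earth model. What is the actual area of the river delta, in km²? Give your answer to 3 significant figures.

The Mercator projection is conformal; its linear scale factor is the same in every direction and equals sec φ = 1/cos φ.
Areal scale = k² = sec²φ = 1/cos²(38°) = 1/0.7880² = 1.610.
True area = apparent / (areal scale) = 130000 / 1.610 ≈ 80700 km².

80700 km²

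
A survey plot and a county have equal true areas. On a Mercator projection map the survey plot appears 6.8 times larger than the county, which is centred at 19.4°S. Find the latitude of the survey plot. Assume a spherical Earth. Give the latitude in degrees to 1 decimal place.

Mercator areal scale is sec²φ, so apparent-area ratio = sec²φ₁ / sec²φ₂ = cos²φ₂ / cos²φ₁.
cos²φ₂ / cos²φ₁ = 6.8  ⇒  cos φ₁ = cos 19.4° / √6.8 = 0.9432/2.608 = 0.3617.
φ₁ = arccos(0.3617) ≈ 68.8°.

68.8°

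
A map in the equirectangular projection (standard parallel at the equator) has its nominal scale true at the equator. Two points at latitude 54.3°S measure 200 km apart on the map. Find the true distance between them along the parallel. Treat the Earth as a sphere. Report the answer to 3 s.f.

117 km

In the plate carrée (x = Rλ, y = Rφ), meridians are true-scale (h = 1) and parallels are stretched by k = sec φ.
Along the parallel at 54.3°, map distances are exaggerated by k = sec 54.3° = 1.714.
True distance = 200 / 1.714 = 200 × cos 54.3° ≈ 117 km.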